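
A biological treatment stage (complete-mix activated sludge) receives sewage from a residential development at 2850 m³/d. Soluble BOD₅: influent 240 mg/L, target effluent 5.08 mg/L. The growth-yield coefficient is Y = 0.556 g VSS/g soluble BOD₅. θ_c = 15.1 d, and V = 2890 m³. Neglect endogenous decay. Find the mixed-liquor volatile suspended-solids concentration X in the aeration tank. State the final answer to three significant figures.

X ≈ 1940 mg/L

Without decay, X = Y Q (S₀−S) θ_c / V = 0.556 × 2850 × (240 − 5.08) × 15.1 / 2890 = 1945 mg/L.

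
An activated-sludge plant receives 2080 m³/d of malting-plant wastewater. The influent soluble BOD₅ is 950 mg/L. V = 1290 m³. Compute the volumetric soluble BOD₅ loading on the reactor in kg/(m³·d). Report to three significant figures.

Volumetric loading L_v = Q·S₀ / V = 2080 × 950 g/m³ / 1290 m³ = 1532 g/(m³·d) = 1.532 kg soluble BOD₅/(m³·d).

L_v ≈ 1.53 kg soluble BOD₅/(m³·d)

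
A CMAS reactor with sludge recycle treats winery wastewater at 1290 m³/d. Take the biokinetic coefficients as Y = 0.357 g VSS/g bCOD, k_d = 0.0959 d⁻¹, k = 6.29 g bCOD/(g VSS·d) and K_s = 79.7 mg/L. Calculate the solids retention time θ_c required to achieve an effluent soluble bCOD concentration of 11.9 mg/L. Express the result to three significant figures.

Specific growth rate at S = 11.9 mg/L: μ = YkS/(K_s+S) = 0.357·6.29·11.9/(79.7+11.9) = 0.2917 d⁻¹.
θ_c = 1/(μ − k_d) = 1/(0.2917 − 0.0959) = 1/0.1958 = 5.107 d.

θ_c ≈ 5.11 d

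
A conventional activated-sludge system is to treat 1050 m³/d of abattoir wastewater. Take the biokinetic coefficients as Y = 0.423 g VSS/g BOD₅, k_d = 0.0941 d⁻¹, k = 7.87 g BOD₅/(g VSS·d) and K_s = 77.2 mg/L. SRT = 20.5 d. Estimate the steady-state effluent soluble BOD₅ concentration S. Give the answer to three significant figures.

From the Monod/SRT balance for a CMAS, S = K_s·(1+k_d θ_c)/[θ_c·(Y k − k_d) − 1] = 77.2 × (1 + 0.0941 × 20.5) / [20.5 × (0.423 × 7.87 − 0.0941) − 1] = 226.1 / 65.32 = 3.462 mg/L.

S ≈ 3.46 mg/L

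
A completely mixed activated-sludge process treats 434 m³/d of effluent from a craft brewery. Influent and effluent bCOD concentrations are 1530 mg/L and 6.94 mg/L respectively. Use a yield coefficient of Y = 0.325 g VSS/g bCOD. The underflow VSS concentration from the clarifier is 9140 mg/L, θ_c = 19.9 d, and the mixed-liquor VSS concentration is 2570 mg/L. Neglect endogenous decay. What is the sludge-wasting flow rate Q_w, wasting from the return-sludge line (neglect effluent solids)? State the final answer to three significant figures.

Q_w ≈ 23.5 m³/d

Biomass mass balance (decay neglected): V·X = Y·Q·(S₀ − S)·θ_c, so V = 0.325 × 434 × (1530 − 6.94) × 19.9 / 2570 = 1663 m³.
θ_c = V·X/(Q_w·X_r) when wasting from the recycle, so Q_w = V·X/(θ_c·X_r) = 1663 × 2570 / (19.9 × 9140) = 23.50 m³/d.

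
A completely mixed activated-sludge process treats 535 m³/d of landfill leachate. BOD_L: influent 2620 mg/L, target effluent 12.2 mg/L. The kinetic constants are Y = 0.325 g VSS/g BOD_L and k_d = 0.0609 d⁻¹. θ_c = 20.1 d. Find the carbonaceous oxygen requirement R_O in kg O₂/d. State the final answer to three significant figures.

The observed yield is Y_obs = Y/(1 + k_d·θ_c) = 0.325 / (1 + 0.0609 × 20.1) = 0.325 / 2.224 = 0.1461 g VSS per g BOD_L removed.
ΔS = 2620 − 12.2 = 2608 mg/L, so the substrate removal rate is 535 × 2608/1000 = 1395 kg BOD_L/d.
Biomass synthesised: P_X = Y_obs × 1395 = 203.9 kg VSS/d.
Carbonaceous O₂ demand = substrate oxidised − cell-mass equivalent = 1395 − 1.42 × 203.9 = 1106 kg O₂/d.

R_O ≈ 1110 kg O₂/d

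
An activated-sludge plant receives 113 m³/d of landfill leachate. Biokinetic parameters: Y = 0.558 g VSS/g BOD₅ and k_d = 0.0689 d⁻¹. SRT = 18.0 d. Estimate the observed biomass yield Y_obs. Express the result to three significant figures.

Y_obs ≈ 0.249 g VSS/g BOD₅

The observed yield is Y_obs = Y/(1 + k_d·θ_c) = 0.558 / (1 + 0.0689 × 18.0) = 0.558 / 2.240 = 0.2491 g VSS per g BOD₅ removed.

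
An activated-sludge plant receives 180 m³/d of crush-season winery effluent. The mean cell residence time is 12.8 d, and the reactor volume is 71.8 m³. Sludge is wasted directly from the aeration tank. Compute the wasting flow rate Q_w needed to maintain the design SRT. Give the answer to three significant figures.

Q_w ≈ 5.61 m³/d

For wasting at MLVSS concentration, Q_w = V/θ_c = 71.80/12.8 = 5.609 m³/d.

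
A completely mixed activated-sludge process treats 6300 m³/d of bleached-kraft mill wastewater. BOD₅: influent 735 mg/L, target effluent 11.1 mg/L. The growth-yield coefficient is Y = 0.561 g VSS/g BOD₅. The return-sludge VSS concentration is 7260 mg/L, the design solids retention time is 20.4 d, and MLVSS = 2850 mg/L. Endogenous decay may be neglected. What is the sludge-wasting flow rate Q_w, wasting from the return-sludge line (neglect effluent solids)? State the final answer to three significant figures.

With k_d = 0 the design equation reduces to V = Y Q (S₀−S) θ_c / X = 0.561 × 6300 × (735 − 11.1) × 20.4 / 2850 = 18313 m³.
Wasting from the return line (neglecting effluent solids): Q_w = V·X / (θ_c·X_r) = 18313 × 2850 / (20.4 × 7260) = 352.4 m³/d.

Q_w ≈ 352 m³/d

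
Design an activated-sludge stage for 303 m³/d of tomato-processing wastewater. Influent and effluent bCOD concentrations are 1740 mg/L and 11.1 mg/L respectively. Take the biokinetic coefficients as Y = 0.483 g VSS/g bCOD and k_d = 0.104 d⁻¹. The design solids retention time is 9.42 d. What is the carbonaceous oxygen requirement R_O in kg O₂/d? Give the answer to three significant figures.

The observed yield is Y_obs = Y/(1 + k_d·θ_c) = 0.483 / (1 + 0.104 × 9.42) = 0.483 / 1.980 = 0.2440 g VSS per g bCOD removed.
Q·(S₀ − S) = 303 × (1740 − 11.1) × 10⁻³ = 523.9 kg/d removed.
P_X = Y_obs·Q·(S₀ − S) = 0.2440 × 523.9 = 127.8 kg VSS/d.
R_O = Q·(S₀ − S) − 1.42·P_X = 523.9 − 1.42 × 127.8 = 342.4 kg O₂/d.

R_O ≈ 342 kg O₂/d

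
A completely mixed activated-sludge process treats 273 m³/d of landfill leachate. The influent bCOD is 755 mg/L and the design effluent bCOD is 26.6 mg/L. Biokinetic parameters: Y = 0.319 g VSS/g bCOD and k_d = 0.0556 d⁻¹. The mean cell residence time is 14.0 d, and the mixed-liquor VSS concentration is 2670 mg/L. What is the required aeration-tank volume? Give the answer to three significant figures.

Steady-state biomass mass balance: V·X·(1 + k_d·θ_c) = Y·Q·(S₀ − S)·θ_c, so V = 0.319 × 273 × (755 − 26.6) × 14.0 / [2670 × (1 + 0.0556 × 14.0)] = 8.88×10^5 / 4748 = 187.0 m³.

V ≈ 187 m³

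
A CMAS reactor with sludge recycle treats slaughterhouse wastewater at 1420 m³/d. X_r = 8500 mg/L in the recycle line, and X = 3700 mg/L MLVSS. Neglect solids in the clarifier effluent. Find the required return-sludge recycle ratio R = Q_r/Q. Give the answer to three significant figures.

R = Q_r/Q = X/(X_r − X) = 3700 / (8500 − 3700) = 0.7708.

R ≈ 0.771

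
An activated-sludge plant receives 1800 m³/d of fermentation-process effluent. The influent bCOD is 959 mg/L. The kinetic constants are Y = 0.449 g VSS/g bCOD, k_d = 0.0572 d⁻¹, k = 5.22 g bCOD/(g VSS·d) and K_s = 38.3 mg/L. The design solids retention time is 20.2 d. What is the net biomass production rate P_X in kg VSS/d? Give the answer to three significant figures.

For a completely mixed reactor with recycle the Lawrence–McCarty relation gives S = K_s·(1 + k_d·θ_c) / [θ_c·(Y·k − k_d) − 1] = 38.3 × (1 + 0.0572 × 20.2) / [20.2 × (0.449 × 5.22 − 0.0572) − 1] = 82.55 / 45.19 = 1.827 mg/L.
Observed yield with endogenous decay: Y_obs = Y / (1 + k_d·θ_c) = 0.449 / (1 + 0.0572 × 20.2) = 0.449 / 2.155 = 0.2083 g VSS/g bCOD.
Substrate removed = Q·(S₀ − S) = 1800 m³/d × (959 − 1.83) g/m³ = 1.72×10^6 g/d = 1723 kg/d.
P_X = Y_obs · Q(S₀ − S) = 0.2083 × 1723 = 358.9 kg VSS/d.

P_X ≈ 359 kg VSS/d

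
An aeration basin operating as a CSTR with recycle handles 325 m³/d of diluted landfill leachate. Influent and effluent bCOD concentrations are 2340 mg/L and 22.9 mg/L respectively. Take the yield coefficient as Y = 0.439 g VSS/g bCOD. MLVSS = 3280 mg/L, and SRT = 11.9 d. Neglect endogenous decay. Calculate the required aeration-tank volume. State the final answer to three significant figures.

V ≈ 1200 m³

V·X = Y·Q·ΔS·θ_c gives V = 0.439 × 325 × (2340 − 22.9) × 11.9 / 3280 = 1199 m³.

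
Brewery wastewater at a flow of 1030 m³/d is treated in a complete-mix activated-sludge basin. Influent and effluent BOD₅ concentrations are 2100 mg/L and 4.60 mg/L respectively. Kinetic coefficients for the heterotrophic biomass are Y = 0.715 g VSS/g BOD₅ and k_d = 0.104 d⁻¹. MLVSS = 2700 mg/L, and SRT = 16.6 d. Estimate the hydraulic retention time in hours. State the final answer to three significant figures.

τ ≈ 81.1 h

Steady-state biomass mass balance: V·X·(1 + k_d·θ_c) = Y·Q·(S₀ − S)·θ_c, so V = 0.715 × 1030 × (2100 − 4.60) × 16.6 / [2700 × (1 + 0.104 × 16.6)] = 2.56×10^7 / 7361 = 3480 m³.
τ = V/Q = 3480/1030 = 3.379 d, or 81.08 h.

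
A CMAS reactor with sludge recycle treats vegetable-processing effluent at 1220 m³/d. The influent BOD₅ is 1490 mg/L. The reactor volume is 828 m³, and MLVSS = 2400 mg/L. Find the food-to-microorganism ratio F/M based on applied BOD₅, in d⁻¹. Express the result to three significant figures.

F/M = Q·S₀ / (V·X) = 1220 × 1490 / (828.0 × 2400) = 0.9148 g BOD₅·(g VSS·d)⁻¹.

F/M ≈ 0.915 d⁻¹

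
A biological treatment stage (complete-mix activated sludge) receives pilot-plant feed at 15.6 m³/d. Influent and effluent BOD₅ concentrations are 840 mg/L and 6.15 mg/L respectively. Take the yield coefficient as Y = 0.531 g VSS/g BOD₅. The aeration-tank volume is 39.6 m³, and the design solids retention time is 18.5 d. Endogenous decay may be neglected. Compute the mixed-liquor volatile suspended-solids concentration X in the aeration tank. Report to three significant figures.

Without decay, X = Y Q (S₀−S) θ_c / V = 0.531 × 15.6 × (840 − 6.15) × 18.5 / 39.6 = 3227 mg/L.

X ≈ 3230 mg/L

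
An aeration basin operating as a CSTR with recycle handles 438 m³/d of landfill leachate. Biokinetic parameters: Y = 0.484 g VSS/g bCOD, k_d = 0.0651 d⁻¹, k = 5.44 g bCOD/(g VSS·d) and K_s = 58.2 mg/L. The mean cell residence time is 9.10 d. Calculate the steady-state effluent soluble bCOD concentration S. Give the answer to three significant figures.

S ≈ 4.14 mg/L

Effluent substrate depends only on kinetics and SRT: S = K_s(1 + k_d θ_c) / [θ_c(Yk − k_d) − 1] = 58.2 × (1 + 0.0651 × 9.10) / [9.10 × (0.484 × 5.44 − 0.0651) − 1] = 92.68 / 22.37 = 4.143 mg/L.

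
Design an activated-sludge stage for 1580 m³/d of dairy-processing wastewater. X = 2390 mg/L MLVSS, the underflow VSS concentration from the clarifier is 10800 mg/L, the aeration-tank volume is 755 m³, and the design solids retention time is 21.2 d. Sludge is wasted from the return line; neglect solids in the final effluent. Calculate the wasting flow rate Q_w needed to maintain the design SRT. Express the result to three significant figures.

Q_w ≈ 7.88 m³/d

Q_w = (V·X)/(θ_c X_r) = 755.0 × 2390 / (21.2 × 10800) = 7.881 m³/d.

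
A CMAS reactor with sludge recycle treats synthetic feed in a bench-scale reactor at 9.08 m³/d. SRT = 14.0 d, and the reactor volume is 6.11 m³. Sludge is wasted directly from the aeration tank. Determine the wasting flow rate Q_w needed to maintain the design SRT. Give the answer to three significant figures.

With mixed-liquor wasting, θ_c = V/Q_w, so Q_w = V/θ_c = 6.110/14.0 = 0.4364 m³/d.

Q_w ≈ 0.436 m³/d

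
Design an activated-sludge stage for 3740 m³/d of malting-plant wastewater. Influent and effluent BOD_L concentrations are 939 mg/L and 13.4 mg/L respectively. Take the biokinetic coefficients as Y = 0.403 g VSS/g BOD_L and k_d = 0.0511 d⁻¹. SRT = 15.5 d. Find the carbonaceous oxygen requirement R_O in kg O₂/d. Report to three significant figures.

Correct the yield for decay: Y_obs = Y/(1 + k_d θ_c) = 0.403 / (1 + 0.0511 × 15.5) = 0.403 / 1.792 = 0.2249.
Q·(S₀ − S) = 3740 × (939 − 13.4) × 10⁻³ = 3462 kg/d removed.
Net sludge production P_X = 0.2249 × 3462 = 778.5 kg VSS/d.
R_O = Q·ΔS − 1.42 P_X = 3462 − 1105 = 2356 kg O₂/d.

R_O ≈ 2360 kg O₂/d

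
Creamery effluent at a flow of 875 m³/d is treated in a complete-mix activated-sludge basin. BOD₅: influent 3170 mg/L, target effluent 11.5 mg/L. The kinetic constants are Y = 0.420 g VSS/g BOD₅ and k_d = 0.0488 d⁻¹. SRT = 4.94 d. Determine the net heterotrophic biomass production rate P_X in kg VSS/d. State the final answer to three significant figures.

P_X ≈ 935 kg VSS/d

Y_obs = Y / (1 + k_d θ_c) = 0.420 / (1 + 0.0488 × 4.94) = 0.420 / 1.241 = 0.3384.
Q·(S₀ − S) = 875 × (3170 − 11.5) × 10⁻³ = 2764 kg/d removed.
Net biomass production P_X = Y_obs × Q·(S₀ − S) = 0.3384 × 2764 = 935.3 kg VSS/d.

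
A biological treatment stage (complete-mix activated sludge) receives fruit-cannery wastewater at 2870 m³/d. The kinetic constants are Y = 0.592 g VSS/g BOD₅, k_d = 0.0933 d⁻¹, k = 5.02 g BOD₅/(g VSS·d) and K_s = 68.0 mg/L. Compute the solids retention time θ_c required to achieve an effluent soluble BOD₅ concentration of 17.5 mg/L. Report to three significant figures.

Specific growth rate at S = 17.5 mg/L: μ = YkS/(K_s+S) = 0.592·5.02·17.5/(68.0+17.5) = 0.6083 d⁻¹.
θ_c = 1/(μ − k_d) = 1/(0.6083 − 0.0933) = 1/0.5150 = 1.942 d.

θ_c ≈ 1.94 d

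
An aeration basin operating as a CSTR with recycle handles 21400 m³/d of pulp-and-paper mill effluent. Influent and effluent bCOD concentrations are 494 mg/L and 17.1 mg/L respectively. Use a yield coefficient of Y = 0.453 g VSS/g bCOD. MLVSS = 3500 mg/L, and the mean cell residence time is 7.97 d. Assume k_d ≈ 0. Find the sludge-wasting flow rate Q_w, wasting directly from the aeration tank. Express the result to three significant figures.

Q_w ≈ 1320 m³/d

V·X = Y·Q·ΔS·θ_c gives V = 0.453 × 21400 × (494 − 17.1) × 7.97 / 3500 = 10528 m³.
Wasting from the aeration tank: Q_w = V / θ_c = 10528 / 7.97 = 1321 m³/d.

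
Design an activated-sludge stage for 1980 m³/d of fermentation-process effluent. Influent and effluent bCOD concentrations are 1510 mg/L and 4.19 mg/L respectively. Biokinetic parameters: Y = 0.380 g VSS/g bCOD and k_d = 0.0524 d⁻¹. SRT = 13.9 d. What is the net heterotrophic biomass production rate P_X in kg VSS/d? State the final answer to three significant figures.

Observed yield with endogenous decay: Y_obs = Y / (1 + k_d·θ_c) = 0.380 / (1 + 0.0524 × 13.9) = 0.380 / 1.728 = 0.2199 g VSS/g bCOD.
Mass of bCOD removed per day: Q(S₀ − S) = 1980 × 1506 g/m³ = 2982 kg/d.
Biomass produced: P_X = Y_obs·Q·ΔS = 0.2199 × 2982 ≈ 655.5 kg VSS/d.

P_X ≈ 656 kg VSS/d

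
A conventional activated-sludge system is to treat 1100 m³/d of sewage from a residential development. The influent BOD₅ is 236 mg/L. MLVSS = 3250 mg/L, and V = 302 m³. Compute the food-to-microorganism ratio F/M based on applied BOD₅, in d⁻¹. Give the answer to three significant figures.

F/M ≈ 0.264 d⁻¹

F/M = applied load / biomass = Q·S₀/(V·X) = 1100 × 236 / (302.0 × 3250) = 0.2645 d⁻¹.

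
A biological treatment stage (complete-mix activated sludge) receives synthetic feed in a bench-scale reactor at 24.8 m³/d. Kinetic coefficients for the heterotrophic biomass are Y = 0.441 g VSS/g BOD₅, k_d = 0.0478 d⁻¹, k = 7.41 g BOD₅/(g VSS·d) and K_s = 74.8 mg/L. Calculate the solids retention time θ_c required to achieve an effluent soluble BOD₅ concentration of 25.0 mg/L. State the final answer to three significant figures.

Specific growth rate at S = 25.0 mg/L: μ = YkS/(K_s+S) = 0.441·7.41·25.0/(74.8+25.0) = 0.8186 d⁻¹.
Then 1/θ_c = μ − k_d = 0.8186 − 0.0478 = 0.7708 d⁻¹, giving θ_c = 1.297 d.

θ_c ≈ 1.30 d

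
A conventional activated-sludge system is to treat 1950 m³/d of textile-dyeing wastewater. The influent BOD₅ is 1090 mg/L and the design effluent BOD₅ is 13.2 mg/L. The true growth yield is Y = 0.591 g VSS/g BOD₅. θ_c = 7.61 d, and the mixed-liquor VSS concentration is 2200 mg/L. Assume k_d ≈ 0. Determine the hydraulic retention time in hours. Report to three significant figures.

With k_d = 0 the design equation reduces to V = Y Q (S₀−S) θ_c / X = 0.591 × 1950 × (1090 − 13.2) × 7.61 / 2200 = 4293 m³.
τ = V/Q = 4293/1950 = 2.201 d, or 52.83 h.

τ ≈ 52.8 h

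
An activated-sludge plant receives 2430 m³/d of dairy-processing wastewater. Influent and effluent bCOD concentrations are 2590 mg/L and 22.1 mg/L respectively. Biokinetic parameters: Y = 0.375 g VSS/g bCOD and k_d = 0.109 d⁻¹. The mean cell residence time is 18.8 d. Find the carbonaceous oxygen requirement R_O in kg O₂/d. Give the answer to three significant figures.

R_O ≈ 5150 kg O₂/d

Observed yield with endogenous decay: Y_obs = Y / (1 + k_d·θ_c) = 0.375 / (1 + 0.109 × 18.8) = 0.375 / 3.049 = 0.1230 g VSS/g bCOD.
ΔS = 2590 − 22.1 = 2568 mg/L, so the substrate removal rate is 2430 × 2568/1000 = 6240 kg bCOD/d.
P_X = Y_obs·Q·(S₀ − S) = 0.1230 × 6240 = 767.4 kg VSS/d.
R_O = Q·(S₀ − S) − 1.42·P_X = 6240 − 1.42 × 767.4 = 5150 kg O₂/d.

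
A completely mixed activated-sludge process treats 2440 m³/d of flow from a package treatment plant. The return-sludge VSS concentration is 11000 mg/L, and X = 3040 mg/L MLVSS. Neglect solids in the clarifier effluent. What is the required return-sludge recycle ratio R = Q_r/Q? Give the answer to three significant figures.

Solids balance on the clarifier gives (1+R)X = R·X_r, so R = X/(X_r − X) = 3040 / (11000 − 3040) = 0.3819.

R ≈ 0.382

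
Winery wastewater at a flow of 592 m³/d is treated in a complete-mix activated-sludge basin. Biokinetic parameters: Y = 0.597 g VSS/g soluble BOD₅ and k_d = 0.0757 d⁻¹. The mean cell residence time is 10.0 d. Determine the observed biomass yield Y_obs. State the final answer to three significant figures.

Y_obs ≈ 0.340 g VSS/g soluble BOD₅

Correct the yield for decay: Y_obs = Y/(1 + k_d θ_c) = 0.597 / (1 + 0.0757 × 10.0) = 0.597 / 1.757 = 0.3398.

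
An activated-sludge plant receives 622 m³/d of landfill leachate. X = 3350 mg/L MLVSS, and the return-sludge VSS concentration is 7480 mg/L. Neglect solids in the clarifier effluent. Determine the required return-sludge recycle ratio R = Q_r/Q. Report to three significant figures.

Mass balance around the secondary clarifier (neglecting effluent solids): R = X / (X_r − X) = 3350 / (7480 − 3350) = 0.8111.

R ≈ 0.811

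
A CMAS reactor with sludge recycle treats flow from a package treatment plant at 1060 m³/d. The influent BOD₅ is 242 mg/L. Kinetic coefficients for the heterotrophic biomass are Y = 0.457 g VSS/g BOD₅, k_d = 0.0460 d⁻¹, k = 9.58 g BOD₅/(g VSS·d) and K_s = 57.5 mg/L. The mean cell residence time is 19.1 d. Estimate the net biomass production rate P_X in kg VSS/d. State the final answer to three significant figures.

For a completely mixed reactor with recycle the Lawrence–McCarty relation gives S = K_s·(1 + k_d·θ_c) / [θ_c·(Y·k − k_d) − 1] = 57.5 × (1 + 0.0460 × 19.1) / [19.1 × (0.457 × 9.58 − 0.0460) − 1] = 108.0 / 81.74 = 1.321 mg/L.
Correct the yield for decay: Y_obs = Y/(1 + k_d θ_c) = 0.457 / (1 + 0.0460 × 19.1) = 0.457 / 1.879 = 0.2433.
Q·(S₀ − S) = 1060 × (242 − 1.32) × 10⁻³ = 255.1 kg/d removed.
Biomass produced: P_X = Y_obs·Q·ΔS = 0.2433 × 255.1 ≈ 62.06 kg VSS/d.

P_X ≈ 62.1 kg VSS/d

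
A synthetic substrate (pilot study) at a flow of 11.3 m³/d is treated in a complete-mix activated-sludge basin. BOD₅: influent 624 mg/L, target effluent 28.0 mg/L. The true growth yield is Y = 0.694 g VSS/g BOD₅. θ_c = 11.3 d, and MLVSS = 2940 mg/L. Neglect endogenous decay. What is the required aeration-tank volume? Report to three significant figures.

V ≈ 18.0 m³

V·X = Y·Q·ΔS·θ_c gives V = 0.694 × 11.3 × (624 − 28.0) × 11.3 / 2940 = 17.96 m³.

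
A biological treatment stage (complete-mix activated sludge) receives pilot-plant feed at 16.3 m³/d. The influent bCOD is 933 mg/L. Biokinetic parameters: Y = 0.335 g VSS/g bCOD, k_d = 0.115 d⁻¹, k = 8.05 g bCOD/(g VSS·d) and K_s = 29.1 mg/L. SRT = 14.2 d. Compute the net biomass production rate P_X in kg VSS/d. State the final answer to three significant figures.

Effluent substrate depends only on kinetics and SRT: S = K_s(1 + k_d θ_c) / [θ_c(Yk − k_d) − 1] = 29.1 × (1 + 0.115 × 14.2) / [14.2 × (0.335 × 8.05 − 0.115) − 1] = 76.62 / 35.66 = 2.149 mg/L.
Correct the yield for decay: Y_obs = Y/(1 + k_d θ_c) = 0.335 / (1 + 0.115 × 14.2) = 0.335 / 2.633 = 0.1272.
ΔS = 933 − 2.15 = 930.9 mg/L, so the substrate removal rate is 16.3 × 930.9/1000 = 15.17 kg bCOD/d.
Net biomass production P_X = Y_obs × Q·(S₀ − S) = 0.1272 × 15.17 = 1.930 kg VSS/d.

P_X ≈ 1.93 kg VSS/d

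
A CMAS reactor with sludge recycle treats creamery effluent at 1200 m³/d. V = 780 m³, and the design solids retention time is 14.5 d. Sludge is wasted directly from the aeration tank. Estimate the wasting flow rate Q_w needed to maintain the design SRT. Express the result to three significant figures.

For wasting at MLVSS concentration, Q_w = V/θ_c = 780.0/14.5 = 53.79 m³/d.

Q_w ≈ 53.8 m³/d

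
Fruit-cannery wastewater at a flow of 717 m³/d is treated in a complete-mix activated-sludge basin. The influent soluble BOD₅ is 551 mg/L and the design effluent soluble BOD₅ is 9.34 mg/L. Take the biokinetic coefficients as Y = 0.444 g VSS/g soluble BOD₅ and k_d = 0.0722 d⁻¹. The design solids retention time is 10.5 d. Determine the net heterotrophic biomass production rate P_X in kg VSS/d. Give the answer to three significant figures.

P_X ≈ 98.1 kg VSS/d

Y_obs = Y / (1 + k_d θ_c) = 0.444 / (1 + 0.0722 × 10.5) = 0.444 / 1.758 = 0.2525.
Q·(S₀ − S) = 717 × (551 − 9.34) × 10⁻³ = 388.4 kg/d removed.
Biomass produced: P_X = Y_obs·Q·ΔS = 0.2525 × 388.4 ≈ 98.08 kg VSS/d.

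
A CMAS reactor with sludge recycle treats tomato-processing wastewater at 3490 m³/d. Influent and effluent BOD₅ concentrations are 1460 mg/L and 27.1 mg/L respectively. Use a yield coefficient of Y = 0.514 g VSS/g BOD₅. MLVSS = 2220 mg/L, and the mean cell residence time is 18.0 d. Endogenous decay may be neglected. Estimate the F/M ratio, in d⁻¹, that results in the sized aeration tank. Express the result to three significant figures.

Biomass mass balance (decay neglected): V·X = Y·Q·(S₀ − S)·θ_c, so V = 0.514 × 3490 × (1460 − 27.1) × 18.0 / 2220 = 20841 m³.
F/M = applied load / biomass = Q·S₀/(V·X) = 3490 × 1460 / (20841 × 2220) = 0.1101 d⁻¹.

F/M ≈ 0.110 d⁻¹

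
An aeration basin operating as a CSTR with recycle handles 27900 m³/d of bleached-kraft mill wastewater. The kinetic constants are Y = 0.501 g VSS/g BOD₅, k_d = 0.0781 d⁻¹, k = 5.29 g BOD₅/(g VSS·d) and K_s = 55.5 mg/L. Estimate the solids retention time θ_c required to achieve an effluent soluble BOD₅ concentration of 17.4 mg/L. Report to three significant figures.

At the target effluent, Y k S/(K_s+S) = 0.501×5.29×17.4/72.90 = 0.6326 d⁻¹.
Then 1/θ_c = μ − k_d = 0.6326 − 0.0781 = 0.5545 d⁻¹, giving θ_c = 1.803 d.

θ_c ≈ 1.80 d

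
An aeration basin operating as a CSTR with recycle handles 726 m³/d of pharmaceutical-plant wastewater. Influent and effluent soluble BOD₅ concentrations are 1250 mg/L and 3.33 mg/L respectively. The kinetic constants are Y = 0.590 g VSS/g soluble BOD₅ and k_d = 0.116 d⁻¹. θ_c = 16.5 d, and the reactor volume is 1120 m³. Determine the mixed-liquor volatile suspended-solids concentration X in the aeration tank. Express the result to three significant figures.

X ≈ 2700 mg/L

Solving the biomass balance for X: X = Y Q (S₀−S) θ_c / [V (1+k_d θ_c)] = 0.590 × 726 × (1250 − 3.33) × 16.5 / [1120 × (1 + 0.116 × 16.5)] = 2700 mg/L.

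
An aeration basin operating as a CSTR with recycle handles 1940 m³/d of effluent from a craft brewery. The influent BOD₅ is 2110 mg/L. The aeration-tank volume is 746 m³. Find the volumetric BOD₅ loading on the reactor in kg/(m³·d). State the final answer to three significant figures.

L_v ≈ 5.49 kg BOD₅/(m³·d)

L_v = Q S₀ / V = 1940 × 2110 × 10⁻³ / 746.0 = 5.487 kg/(m³·d).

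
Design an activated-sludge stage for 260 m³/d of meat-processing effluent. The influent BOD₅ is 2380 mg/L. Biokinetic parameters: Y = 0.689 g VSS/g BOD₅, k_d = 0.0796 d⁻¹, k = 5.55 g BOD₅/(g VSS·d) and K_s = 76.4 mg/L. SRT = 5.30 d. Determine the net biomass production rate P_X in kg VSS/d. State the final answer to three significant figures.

P_X ≈ 299 kg VSS/d

Effluent substrate depends only on kinetics and SRT: S = K_s(1 + k_d θ_c) / [θ_c(Yk − k_d) − 1] = 76.4 × (1 + 0.0796 × 5.30) / [5.30 × (0.689 × 5.55 − 0.0796) − 1] = 108.6 / 18.85 = 5.764 mg/L.
Y_obs = Y / (1 + k_d θ_c) = 0.689 / (1 + 0.0796 × 5.30) = 0.689 / 1.422 = 0.4846.
ΔS = 2380 − 5.76 = 2374 mg/L, so the substrate removal rate is 260 × 2374/1000 = 617.3 kg BOD₅/d.
P_X = Y_obs · Q(S₀ − S) = 0.4846 × 617.3 = 299.1 kg VSS/d.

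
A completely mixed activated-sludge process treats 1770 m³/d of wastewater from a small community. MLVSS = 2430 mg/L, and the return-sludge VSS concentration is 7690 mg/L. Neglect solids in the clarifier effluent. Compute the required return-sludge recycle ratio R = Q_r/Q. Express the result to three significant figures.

R ≈ 0.462

Solids balance on the clarifier gives (1+R)X = R·X_r, so R = X/(X_r − X) = 2430 / (7690 − 2430) = 0.4620.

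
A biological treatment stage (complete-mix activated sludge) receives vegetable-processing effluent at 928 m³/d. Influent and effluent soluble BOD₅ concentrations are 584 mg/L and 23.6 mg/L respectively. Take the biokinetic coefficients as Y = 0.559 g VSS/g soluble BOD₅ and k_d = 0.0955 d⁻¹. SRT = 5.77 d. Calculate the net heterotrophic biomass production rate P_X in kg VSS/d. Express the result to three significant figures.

Y_obs = Y / (1 + k_d θ_c) = 0.559 / (1 + 0.0955 × 5.77) = 0.559 / 1.551 = 0.3604.
ΔS = 584 − 23.6 = 560.4 mg/L, so the substrate removal rate is 928 × 560.4/1000 = 520.1 kg soluble BOD₅/d.
P_X = Y_obs · Q(S₀ − S) = 0.3604 × 520.1 = 187.4 kg VSS/d.

P_X ≈ 187 kg VSS/d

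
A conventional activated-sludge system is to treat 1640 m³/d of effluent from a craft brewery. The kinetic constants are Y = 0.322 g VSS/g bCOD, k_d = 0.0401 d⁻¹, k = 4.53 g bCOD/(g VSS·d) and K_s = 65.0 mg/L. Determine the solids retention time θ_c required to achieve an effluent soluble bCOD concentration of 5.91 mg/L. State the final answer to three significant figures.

Specific growth rate at S = 5.91 mg/L: μ = YkS/(K_s+S) = 0.322·4.53·5.91/(65.0+5.91) = 0.1216 d⁻¹.
Then 1/θ_c = μ − k_d = 0.1216 − 0.0401 = 0.08147 d⁻¹, giving θ_c = 12.27 d.

θ_c ≈ 12.3 d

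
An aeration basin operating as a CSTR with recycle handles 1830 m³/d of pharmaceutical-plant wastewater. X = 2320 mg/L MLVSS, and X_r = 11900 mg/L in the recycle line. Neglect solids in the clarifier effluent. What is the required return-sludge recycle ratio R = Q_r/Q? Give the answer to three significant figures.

Mass balance around the secondary clarifier (neglecting effluent solids): R = X / (X_r − X) = 2320 / (11900 − 2320) = 0.2422.

R ≈ 0.242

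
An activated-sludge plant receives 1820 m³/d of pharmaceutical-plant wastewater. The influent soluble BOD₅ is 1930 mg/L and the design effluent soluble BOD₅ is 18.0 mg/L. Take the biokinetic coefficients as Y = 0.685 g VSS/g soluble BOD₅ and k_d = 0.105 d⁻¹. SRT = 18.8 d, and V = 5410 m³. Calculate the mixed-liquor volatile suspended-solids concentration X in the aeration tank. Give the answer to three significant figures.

Solving the biomass balance for X: X = Y Q (S₀−S) θ_c / [V (1+k_d θ_c)] = 0.685 × 1820 × (1930 − 18.0) × 18.8 / [5410 × (1 + 0.105 × 18.8)] = 2785 mg/L.

X ≈ 2790 mg/L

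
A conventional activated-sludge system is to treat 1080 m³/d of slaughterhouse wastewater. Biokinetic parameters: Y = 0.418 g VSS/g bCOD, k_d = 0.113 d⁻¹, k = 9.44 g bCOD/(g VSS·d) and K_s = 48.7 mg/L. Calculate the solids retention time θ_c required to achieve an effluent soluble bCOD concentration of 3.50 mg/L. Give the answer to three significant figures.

θ_c ≈ 6.60 d

Specific growth rate at S = 3.50 mg/L: μ = YkS/(K_s+S) = 0.418·9.44·3.50/(48.7+3.50) = 0.2646 d⁻¹.
Then 1/θ_c = μ − k_d = 0.2646 − 0.113 = 0.1516 d⁻¹, giving θ_c = 6.597 d.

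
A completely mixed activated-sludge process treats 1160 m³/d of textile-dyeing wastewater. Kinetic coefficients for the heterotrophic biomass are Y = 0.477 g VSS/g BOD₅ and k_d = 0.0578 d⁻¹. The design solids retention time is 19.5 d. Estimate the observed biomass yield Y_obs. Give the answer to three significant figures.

Y_obs ≈ 0.224 g VSS/g BOD₅

Observed yield with endogenous decay: Y_obs = Y / (1 + k_d·θ_c) = 0.477 / (1 + 0.0578 × 19.5) = 0.477 / 2.127 = 0.2242 g VSS/g BOD₅.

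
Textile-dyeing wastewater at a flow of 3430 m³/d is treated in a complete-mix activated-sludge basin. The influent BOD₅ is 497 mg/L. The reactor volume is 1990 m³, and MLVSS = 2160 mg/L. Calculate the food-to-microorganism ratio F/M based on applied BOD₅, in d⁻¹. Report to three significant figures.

F/M = Q·S₀ / (V·X) = 3430 × 497 / (1990 × 2160) = 0.3966 g BOD₅·(g VSS·d)⁻¹.

F/M ≈ 0.397 d⁻¹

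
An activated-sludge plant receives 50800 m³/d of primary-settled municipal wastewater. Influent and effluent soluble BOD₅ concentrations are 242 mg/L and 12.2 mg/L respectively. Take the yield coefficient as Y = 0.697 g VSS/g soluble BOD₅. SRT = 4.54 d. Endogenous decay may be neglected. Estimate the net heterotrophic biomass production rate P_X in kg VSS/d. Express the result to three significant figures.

No decay correction is needed, so Y_obs = Y = 0.697.
Mass of soluble BOD₅ removed per day: Q(S₀ − S) = 50800 × 229.8 g/m³ = 11674 kg/d.
Net biomass production P_X = Y_obs × Q·(S₀ − S) = 0.6970 × 11674 = 8137 kg VSS/d.

P_X ≈ 8140 kg VSS/d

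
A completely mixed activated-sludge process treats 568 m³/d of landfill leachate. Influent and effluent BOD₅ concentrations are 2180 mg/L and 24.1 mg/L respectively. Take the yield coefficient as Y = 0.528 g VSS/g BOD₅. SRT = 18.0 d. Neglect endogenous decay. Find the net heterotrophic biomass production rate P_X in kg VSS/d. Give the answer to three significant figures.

P_X ≈ 647 kg VSS/d

No decay correction is needed, so Y_obs = Y = 0.528.
Q·(S₀ − S) = 568 × (2180 − 24.1) × 10⁻³ = 1225 kg/d removed.
Biomass produced: P_X = Y_obs·Q·ΔS = 0.5280 × 1225 ≈ 646.6 kg VSS/d.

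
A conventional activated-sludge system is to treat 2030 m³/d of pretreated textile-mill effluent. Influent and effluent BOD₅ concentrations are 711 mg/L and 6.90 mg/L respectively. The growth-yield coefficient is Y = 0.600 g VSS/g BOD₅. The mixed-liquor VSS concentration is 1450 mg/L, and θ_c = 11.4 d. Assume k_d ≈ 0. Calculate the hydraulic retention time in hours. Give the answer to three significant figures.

With k_d = 0 the design equation reduces to V = Y Q (S₀−S) θ_c / X = 0.600 × 2030 × (711 − 6.90) × 11.4 / 1450 = 6742 m³.
Hydraulic retention time τ = V/Q = 6742 / 2030 = 3.321 d = 79.71 h.

τ ≈ 79.7 h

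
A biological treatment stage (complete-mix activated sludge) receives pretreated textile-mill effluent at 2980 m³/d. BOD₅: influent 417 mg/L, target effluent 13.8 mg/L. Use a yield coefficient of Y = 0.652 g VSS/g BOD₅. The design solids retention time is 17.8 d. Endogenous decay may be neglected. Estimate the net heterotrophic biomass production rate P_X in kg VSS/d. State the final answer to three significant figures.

P_X ≈ 783 kg VSS/d

Since k_d ≈ 0, Y_obs = Y = 0.652 g VSS/g BOD₅.
Mass of BOD₅ removed per day: Q(S₀ − S) = 2980 × 403.2 g/m³ = 1202 kg/d.
Net biomass production P_X = Y_obs × Q·(S₀ − S) = 0.6520 × 1202 = 783.4 kg VSS/d.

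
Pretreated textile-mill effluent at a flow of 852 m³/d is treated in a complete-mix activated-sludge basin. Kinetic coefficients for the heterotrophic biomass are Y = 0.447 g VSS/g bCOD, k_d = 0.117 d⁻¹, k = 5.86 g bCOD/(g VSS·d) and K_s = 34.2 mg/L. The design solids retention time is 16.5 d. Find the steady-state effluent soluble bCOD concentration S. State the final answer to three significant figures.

From the Monod/SRT balance for a CMAS, S = K_s·(1+k_d θ_c)/[θ_c·(Y k − k_d) − 1] = 34.2 × (1 + 0.117 × 16.5) / [16.5 × (0.447 × 5.86 − 0.117) − 1] = 100.2 / 40.29 = 2.488 mg/L.

S ≈ 2.49 mg/L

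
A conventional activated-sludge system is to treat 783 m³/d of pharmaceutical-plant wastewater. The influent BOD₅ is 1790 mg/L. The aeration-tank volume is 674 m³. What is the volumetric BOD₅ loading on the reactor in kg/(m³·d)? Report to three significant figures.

L_v ≈ 2.08 kg BOD₅/(m³·d)

L_v = Q S₀ / V = 783 × 1790 × 10⁻³ / 674.0 = 2.079 kg/(m³·d).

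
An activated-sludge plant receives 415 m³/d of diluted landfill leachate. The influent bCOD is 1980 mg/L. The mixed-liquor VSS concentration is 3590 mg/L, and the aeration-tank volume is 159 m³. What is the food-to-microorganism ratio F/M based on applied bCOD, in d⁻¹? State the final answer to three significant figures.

F/M = applied load / biomass = Q·S₀/(V·X) = 415 × 1980 / (159.0 × 3590) = 1.440 d⁻¹.

F/M ≈ 1.44 d⁻¹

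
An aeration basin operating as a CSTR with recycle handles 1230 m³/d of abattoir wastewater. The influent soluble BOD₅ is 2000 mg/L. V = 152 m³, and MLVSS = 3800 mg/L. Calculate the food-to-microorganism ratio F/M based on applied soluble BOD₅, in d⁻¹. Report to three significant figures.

Food-to-microorganism ratio F/M = Q S₀ / (V X) = 1230 × 2000 / (152.0 × 3800) = 4.259 d⁻¹.

F/M ≈ 4.26 d⁻¹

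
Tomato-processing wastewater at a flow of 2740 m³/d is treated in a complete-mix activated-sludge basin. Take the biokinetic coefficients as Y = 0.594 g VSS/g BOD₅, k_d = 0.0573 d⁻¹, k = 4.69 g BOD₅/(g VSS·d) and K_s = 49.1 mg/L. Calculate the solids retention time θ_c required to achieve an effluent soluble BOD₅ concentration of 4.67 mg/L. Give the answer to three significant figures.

From 1/θ_c = Y·k·S/(K_s + S) − k_d: Y·k·S/(K_s+S) = 0.594 × 4.69 × 4.67 / (49.1 + 4.67) = 0.2420 d⁻¹.
1/θ_c = 0.2420 − 0.0573 = 0.1847 d⁻¹, so θ_c = 5.415 d.

θ_c ≈ 5.42 d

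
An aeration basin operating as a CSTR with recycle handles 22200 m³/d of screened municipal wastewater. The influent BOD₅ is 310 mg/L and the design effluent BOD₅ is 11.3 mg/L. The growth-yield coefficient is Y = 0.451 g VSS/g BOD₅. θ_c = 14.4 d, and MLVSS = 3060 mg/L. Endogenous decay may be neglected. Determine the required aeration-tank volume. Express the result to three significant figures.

With k_d = 0 the design equation reduces to V = Y Q (S₀−S) θ_c / X = 0.451 × 22200 × (310 − 11.3) × 14.4 / 3060 = 14074 m³.

V ≈ 14100 m³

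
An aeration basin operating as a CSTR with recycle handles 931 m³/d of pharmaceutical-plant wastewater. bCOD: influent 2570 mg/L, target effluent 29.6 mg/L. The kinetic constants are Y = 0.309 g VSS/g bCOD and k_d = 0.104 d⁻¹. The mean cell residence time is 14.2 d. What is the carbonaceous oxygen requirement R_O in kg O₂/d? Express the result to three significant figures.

Correct the yield for decay: Y_obs = Y/(1 + k_d θ_c) = 0.309 / (1 + 0.104 × 14.2) = 0.309 / 2.477 = 0.1248.
Mass of bCOD removed per day: Q(S₀ − S) = 931 × 2540 g/m³ = 2365 kg/d.
Net sludge production P_X = 0.1248 × 2365 = 295.1 kg VSS/d.
R_O = Q·(S₀ − S) − 1.42·P_X = 2365 − 1.42 × 295.1 = 1946 kg O₂/d.

R_O ≈ 1950 kg O₂/d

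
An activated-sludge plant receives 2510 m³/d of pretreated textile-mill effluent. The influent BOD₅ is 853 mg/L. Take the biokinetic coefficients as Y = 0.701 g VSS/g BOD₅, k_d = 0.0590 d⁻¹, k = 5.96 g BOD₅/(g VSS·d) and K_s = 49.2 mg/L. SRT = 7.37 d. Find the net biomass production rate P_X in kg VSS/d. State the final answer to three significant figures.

P_X ≈ 1040 kg VSS/d

Effluent substrate depends only on kinetics and SRT: S = K_s(1 + k_d θ_c) / [θ_c(Yk − k_d) − 1] = 49.2 × (1 + 0.0590 × 7.37) / [7.37 × (0.701 × 5.96 − 0.0590) − 1] = 70.59 / 29.36 = 2.405 mg/L.
The observed yield is Y_obs = Y/(1 + k_d·θ_c) = 0.701 / (1 + 0.0590 × 7.37) = 0.701 / 1.435 = 0.4886 g VSS per g BOD₅ removed.
Mass of BOD₅ removed per day: Q(S₀ − S) = 2510 × 850.6 g/m³ = 2135 kg/d.
Biomass produced: P_X = Y_obs·Q·ΔS = 0.4886 × 2135 ≈ 1043 kg VSS/d.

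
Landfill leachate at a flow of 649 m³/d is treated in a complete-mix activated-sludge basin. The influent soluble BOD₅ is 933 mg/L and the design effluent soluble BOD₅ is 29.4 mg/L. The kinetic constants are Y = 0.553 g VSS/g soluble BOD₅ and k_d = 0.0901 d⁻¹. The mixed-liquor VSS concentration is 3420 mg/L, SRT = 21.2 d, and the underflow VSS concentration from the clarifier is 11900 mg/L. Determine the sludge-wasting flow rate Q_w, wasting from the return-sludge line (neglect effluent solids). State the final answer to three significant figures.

Q_w ≈ 9.36 m³/d

Steady-state biomass mass balance: V·X·(1 + k_d·θ_c) = Y·Q·(S₀ − S)·θ_c, so V = 0.553 × 649 × (933 − 29.4) × 21.2 / [3420 × (1 + 0.0901 × 21.2)] = 6.88×10^6 / 9953 = 690.8 m³.
Wasting from the return line (neglecting effluent solids): Q_w = V·X / (θ_c·X_r) = 690.8 × 3420 / (21.2 × 11900) = 9.365 m³/d.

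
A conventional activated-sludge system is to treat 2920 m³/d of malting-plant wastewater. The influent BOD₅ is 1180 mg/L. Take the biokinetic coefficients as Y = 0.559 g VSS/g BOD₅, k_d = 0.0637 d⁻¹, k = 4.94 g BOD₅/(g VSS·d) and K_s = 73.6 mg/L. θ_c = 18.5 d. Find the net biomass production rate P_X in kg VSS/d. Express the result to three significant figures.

P_X ≈ 882 kg VSS/d

Effluent substrate depends only on kinetics and SRT: S = K_s(1 + k_d θ_c) / [θ_c(Yk − k_d) − 1] = 73.6 × (1 + 0.0637 × 18.5) / [18.5 × (0.559 × 4.94 − 0.0637) − 1] = 160.3 / 48.91 = 3.278 mg/L.
Y_obs = Y / (1 + k_d θ_c) = 0.559 / (1 + 0.0637 × 18.5) = 0.559 / 2.178 = 0.2566.
ΔS = 1180 − 3.28 = 1177 mg/L, so the substrate removal rate is 2920 × 1177/1000 = 3436 kg BOD₅/d.
Biomass produced: P_X = Y_obs·Q·ΔS = 0.2566 × 3436 ≈ 881.7 kg VSS/d.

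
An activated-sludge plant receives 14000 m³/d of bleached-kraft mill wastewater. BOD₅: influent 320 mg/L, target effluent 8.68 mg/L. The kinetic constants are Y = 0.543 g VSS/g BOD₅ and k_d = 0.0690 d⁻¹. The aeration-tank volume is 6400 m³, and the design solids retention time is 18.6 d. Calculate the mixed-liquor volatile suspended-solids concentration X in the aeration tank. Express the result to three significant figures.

Solving the biomass balance for X: X = Y Q (S₀−S) θ_c / [V (1+k_d θ_c)] = 0.543 × 14000 × (320 − 8.68) × 18.6 / [6400 × (1 + 0.0690 × 18.6)] = 3012 mg/L.

X ≈ 3010 mg/L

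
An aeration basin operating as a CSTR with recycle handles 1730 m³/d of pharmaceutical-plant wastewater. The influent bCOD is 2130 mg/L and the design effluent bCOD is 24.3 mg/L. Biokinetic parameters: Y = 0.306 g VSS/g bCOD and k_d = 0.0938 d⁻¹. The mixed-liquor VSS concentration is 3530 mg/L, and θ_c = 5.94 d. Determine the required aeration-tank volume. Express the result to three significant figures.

Steady-state biomass mass balance: V·X·(1 + k_d·θ_c) = Y·Q·(S₀ − S)·θ_c, so V = 0.306 × 1730 × (2130 − 24.3) × 5.94 / [3530 × (1 + 0.0938 × 5.94)] = 6.62×10^6 / 5497 = 1205 m³.

V ≈ 1200 m³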